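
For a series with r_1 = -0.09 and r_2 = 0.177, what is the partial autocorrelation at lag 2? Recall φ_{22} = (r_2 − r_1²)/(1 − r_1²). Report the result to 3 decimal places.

0.170

φ_{22} = (r_2 − r_1²) / (1 − r_1²)
r_1² = (-0.09)² = 0.0081
Numerator = 0.177 − 0.0081 = 0.1689; denominator = 1 − 0.0081 = 0.9919
φ_{22} = 0.1689 / 0.9919 = 0.170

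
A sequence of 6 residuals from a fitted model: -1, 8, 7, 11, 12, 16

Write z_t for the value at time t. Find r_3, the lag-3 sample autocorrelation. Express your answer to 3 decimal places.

Mean z̄ = (-1 + 8 + 7 + 11 + 12 + 16)/6 = 8.8333
Deviations from mean: -9.8333, -0.8333, -1.8333, 2.1667, 3.1667, 7.1667
Σ(z_t−z̄)(z_{t+3}−z̄) = (-21.3056) + (-2.6389) + (-13.1389) = -37.0833
Denominator Σ(z_t−z̄)² = 166.8333
r_3 = -37.0833 / 166.8333 = -0.222

-0.222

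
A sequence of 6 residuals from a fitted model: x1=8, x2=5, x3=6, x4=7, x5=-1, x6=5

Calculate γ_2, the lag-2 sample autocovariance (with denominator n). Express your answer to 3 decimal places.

-0.500

Mean x̄ = (8 + 5 + 6 + 7 − 1 + 5)/6 = 5.0000
Σ_{t=1}^{4}(x_t−x̄)(x_{t+2}−x̄) = -3.0000
γ_2 = -3.0000 / 6 = -0.500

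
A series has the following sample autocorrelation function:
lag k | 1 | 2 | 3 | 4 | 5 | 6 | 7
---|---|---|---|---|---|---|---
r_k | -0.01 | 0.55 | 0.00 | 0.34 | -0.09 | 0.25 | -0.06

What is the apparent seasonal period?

The largest autocorrelation is r_2 = 0.55, with weaker echoes at lags 4 (0.34) and 6 (0.25); the remaining lags stay at or below 0.00.
The dominant spike at lag 2 indicates a seasonal period of 2.

2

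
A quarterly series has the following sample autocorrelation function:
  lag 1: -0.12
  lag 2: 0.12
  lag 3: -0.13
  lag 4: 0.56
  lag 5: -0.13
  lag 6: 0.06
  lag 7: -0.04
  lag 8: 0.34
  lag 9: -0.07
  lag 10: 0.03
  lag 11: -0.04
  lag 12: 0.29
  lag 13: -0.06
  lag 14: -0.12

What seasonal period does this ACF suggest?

4

The largest autocorrelation is r_4 = 0.56, with weaker echoes at lags 8 (0.34) and 12 (0.29); the remaining lags stay at or below 0.12.
The dominant spike at lag 4 indicates a seasonal period of 4.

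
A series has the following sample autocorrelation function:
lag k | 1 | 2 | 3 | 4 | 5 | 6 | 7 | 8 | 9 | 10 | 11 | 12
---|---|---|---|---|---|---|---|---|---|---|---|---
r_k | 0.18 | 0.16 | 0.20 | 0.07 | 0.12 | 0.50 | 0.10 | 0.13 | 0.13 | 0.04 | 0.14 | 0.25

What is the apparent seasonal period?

6

The largest autocorrelation is r_6 = 0.50, with a weaker echo at lag 12 (0.25); the remaining lags stay at or below 0.20.
The dominant spike at lag 6 indicates a seasonal period of 6.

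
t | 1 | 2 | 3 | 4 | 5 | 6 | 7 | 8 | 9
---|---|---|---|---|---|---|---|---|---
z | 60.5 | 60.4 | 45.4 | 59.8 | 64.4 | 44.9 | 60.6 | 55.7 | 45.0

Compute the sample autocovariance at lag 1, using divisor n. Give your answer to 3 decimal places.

Mean z̄ = (60.5 + 60.4 + 45.4 + 59.8 + 64.4 + 44.9 + 60.6 + 55.7 + 45.0)/9 = 55.1889
Σ_{t=1}^{8}(z_t−z̄)(z_{t+1}−z̄) = -178.8868
γ_1 = -178.8868 / 9 = -19.876

-19.876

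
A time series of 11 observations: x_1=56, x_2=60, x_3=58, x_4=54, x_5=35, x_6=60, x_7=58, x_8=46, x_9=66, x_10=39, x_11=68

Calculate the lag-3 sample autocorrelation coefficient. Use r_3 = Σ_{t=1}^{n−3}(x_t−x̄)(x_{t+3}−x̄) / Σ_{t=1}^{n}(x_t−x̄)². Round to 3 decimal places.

Mean x̄ = (56 + 60 + 58 + 54 + 35 + 60 + 58 + 46 + 66 + 39 + 68)/11 = 54.5455
Numerator Σ_{t=1}^{8}(x_t−x̄)(x_{t+3}−x̄) = -29.6198
Denominator Σ(x_t−x̄)² = 1094.7273
r_3 = -29.6198 / 1094.7273 = -0.027

-0.027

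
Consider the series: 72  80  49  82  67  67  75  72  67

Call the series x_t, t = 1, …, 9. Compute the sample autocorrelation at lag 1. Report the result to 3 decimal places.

Mean x̄ = (72 + 80 + 49 + 82 + 67 + 67 + 75 + 72 + 67)/9 = 70.1111
Numerator Σ_{t=1}^{8}(x_t−x̄)(x_{t+1}−x̄) = -480.2346
Denominator Σ(x_t−x̄)² = 744.8889
r_1 = -480.2346 / 744.8889 = -0.645

-0.645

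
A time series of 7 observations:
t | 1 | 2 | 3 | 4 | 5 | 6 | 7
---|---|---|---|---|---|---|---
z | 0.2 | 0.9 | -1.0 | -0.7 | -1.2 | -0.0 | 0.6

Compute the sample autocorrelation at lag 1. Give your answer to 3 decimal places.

0.114

Mean z̄ = (0.2 + 0.9 − 1.0 − 0.7 − 1.2 − 0.0 + 0.6)/7 = -0.1714
Numerator Σ_{t=1}^{6}(z_t−z̄)(z_{t+1}−z̄) = 0.4478
Denominator Σ(z_t−z̄)² = 3.9343
r_1 = 0.4478 / 3.9343 = 0.114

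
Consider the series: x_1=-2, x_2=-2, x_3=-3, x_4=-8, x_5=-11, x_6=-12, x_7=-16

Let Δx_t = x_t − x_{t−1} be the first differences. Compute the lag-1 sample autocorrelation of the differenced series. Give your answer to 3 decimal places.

First differences Δx: 0, -1, -5, -3, -1, -4
Mean of differences = -2.3333
Numerator Σ(Δx_t−Δx̄)(Δx_{t+1}−Δx̄) = -1.7778
Denominator Σ(Δx_t−Δx̄)² = 19.3333
r_1(Δx) = -1.7778 / 19.3333 = -0.092

-0.092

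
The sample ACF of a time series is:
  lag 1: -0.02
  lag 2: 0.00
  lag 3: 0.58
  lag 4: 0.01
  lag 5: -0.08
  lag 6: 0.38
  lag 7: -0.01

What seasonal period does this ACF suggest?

3

The largest autocorrelation is r_3 = 0.58, with a weaker echo at lag 6 (0.38); the remaining lags stay at or below 0.01.
The dominant spike at lag 3 indicates a seasonal period of 3.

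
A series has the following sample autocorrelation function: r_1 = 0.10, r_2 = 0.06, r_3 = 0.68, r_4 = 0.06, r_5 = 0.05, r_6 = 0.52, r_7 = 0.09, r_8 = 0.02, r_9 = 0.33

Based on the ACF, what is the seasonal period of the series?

The largest autocorrelation is r_3 = 0.68, with weaker echoes at lags 6 (0.52) and 9 (0.33); the remaining lags stay at or below 0.10.
The dominant spike at lag 3 indicates a seasonal period of 3.

3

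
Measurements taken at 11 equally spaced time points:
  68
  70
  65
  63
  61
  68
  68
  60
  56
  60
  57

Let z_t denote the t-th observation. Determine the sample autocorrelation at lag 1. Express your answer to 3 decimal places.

Mean z̄ = (68 + 70 + 65 + 63 + 61 + 68 + 68 + 60 + 56 + 60 + 57)/11 = 63.2727
Numerator Σ_{t=1}^{10}(z_t−z̄)(z_{t+1}−z̄) = 107.8347
Denominator Σ(z_t−z̄)² = 234.1818
r_1 = 107.8347 / 234.1818 = 0.460

0.460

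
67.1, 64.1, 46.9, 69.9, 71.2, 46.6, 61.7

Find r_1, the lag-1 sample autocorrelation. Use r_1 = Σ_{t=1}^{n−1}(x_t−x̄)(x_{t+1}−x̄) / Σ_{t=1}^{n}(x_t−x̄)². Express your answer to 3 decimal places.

Mean x̄ = (67.1 + 64.1 + 46.9 + 69.9 + 71.2 + 46.6 + 61.7)/7 = 61.0714
Deviations from mean: 6.0286, 3.0286, -14.1714, 8.8286, 10.1286, -14.4714, 0.6286
Numerator Σ_{t=1}^{6}(x_t−x̄)(x_{t+1}−x̄) = -216.0251
Denominator Σ(x_t−x̄)² = 636.6943
r_1 = -216.0251 / 636.6943 = -0.339

-0.339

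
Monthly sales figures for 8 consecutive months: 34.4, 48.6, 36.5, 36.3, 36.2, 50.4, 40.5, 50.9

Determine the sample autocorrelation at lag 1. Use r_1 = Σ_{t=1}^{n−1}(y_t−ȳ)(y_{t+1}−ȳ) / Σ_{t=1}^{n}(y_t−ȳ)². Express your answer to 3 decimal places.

Mean ȳ = (34.4 + 48.6 + 36.5 + 36.3 + 36.2 + 50.4 + 40.5 + 50.9)/8 = 41.7250
Numerator Σ_{t=1}^{7}(y_t−ȳ)(y_{t+1}−ȳ) = -97.7581
Denominator Σ(y_t−ȳ)² = 349.1150
r_1 = -97.7581 / 349.1150 = -0.280

-0.280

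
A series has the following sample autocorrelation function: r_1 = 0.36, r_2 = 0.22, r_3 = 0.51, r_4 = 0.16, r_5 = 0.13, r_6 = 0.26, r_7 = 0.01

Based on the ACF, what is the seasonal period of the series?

The largest autocorrelation is r_3 = 0.51; the remaining lags stay at or below 0.36. The elevated value at lag 1 (0.36), dropping to 0.22 at lag 2, reflects decaying short-term dependence rather than seasonality.
The dominant spike at lag 3 indicates a seasonal period of 3.

3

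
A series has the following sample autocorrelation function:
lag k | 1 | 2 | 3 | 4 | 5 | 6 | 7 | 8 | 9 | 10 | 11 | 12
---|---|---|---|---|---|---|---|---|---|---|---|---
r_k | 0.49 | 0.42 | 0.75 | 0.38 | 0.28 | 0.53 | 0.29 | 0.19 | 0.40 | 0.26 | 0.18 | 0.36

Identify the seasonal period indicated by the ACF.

3

The largest autocorrelation is r_3 = 0.75, with a weaker echo at lag 6 (0.53); the remaining lags stay at or below 0.49. The elevated value at lag 1 (0.49), dropping to 0.42 at lag 2, reflects decaying short-term dependence rather than seasonality.
The dominant spike at lag 3 indicates a seasonal period of 3.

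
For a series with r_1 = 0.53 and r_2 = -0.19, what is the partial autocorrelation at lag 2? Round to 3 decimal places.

φ_{22} = (r_2 − r_1²) / (1 − r_1²)
r_1² = (0.53)² = 0.2809
Numerator = -0.19 − 0.2809 = -0.4709; denominator = 1 − 0.2809 = 0.7191
φ_{22} = -0.4709 / 0.7191 = -0.655

-0.655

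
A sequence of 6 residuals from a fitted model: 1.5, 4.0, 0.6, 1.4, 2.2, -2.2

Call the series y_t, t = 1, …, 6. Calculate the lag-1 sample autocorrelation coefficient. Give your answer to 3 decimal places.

-0.208

Mean ȳ = (1.5 + 4.0 + 0.6 + 1.4 + 2.2 − 2.2)/6 = 1.2500
Deviations from mean: 0.2500, 2.7500, -0.6500, 0.1500, 0.9500, -3.4500
Σ(y_t−ȳ)(y_{t+1}−ȳ) = (0.6875) + (-1.7875) + (-0.0975) + (0.1425) + (-3.2775) = -4.3325
Denominator Σ(y_t−ȳ)² = 20.8750
r_1 = -4.3325 / 20.8750 = -0.208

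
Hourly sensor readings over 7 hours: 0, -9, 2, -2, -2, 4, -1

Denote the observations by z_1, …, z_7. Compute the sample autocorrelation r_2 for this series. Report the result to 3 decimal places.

0.031

Mean z̄ = (0 − 9 + 2 − 2 − 2 + 4 − 1)/7 = -1.1429
Deviations from mean: 1.1429, -7.8571, 3.1429, -0.8571, -0.8571, 5.1429, 0.1429
Σ(z_t−z̄)(z_{t+2}−z̄) = (3.5918) + (6.7347) + (-2.6939) + (-4.4082) + (-0.1224) = 3.1020
Denominator Σ(z_t−z̄)² = 100.8571
r_2 = 3.1020 / 100.8571 = 0.031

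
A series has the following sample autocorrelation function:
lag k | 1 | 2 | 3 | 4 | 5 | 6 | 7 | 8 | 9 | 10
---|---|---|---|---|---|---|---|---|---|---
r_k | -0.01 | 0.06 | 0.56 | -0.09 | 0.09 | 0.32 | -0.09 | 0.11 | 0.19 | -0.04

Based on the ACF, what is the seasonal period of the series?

The largest autocorrelation is r_3 = 0.56, with weaker echoes at lags 6 (0.32) and 9 (0.19); the remaining lags stay at or below 0.11.
The dominant spike at lag 3 indicates a seasonal period of 3.

3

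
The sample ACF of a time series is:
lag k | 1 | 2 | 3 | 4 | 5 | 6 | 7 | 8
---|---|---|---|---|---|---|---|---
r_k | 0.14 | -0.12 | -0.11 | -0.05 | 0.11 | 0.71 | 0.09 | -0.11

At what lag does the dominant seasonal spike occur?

6

The largest autocorrelation is r_6 = 0.71; the remaining lags stay at or below 0.14.
The dominant spike at lag 6 indicates a seasonal period of 6.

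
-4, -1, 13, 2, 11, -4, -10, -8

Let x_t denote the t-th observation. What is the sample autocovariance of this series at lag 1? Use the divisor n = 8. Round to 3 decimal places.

Mean x̄ = (-4 − 1 + 13 + 2 + 11 − 4 − 10 − 8)/8 = -0.1250
Deviations: -3.8750, -0.8750, 13.1250, 2.1250, 11.1250, -3.8750, -9.8750, -7.8750
Σ_{t=1}^{7}(x_t−x̄)(x_{t+1}−x̄) = 116.3594
γ_1 = 116.3594 / 8 = 14.545

14.545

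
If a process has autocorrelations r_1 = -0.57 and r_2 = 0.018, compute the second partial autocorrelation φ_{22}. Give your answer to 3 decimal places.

-0.455

φ_{22} = (r_2 − r_1²) / (1 − r_1²)
r_1² = (-0.57)² = 0.3249
Numerator = 0.018 − 0.3249 = -0.3069; denominator = 1 − 0.3249 = 0.6751
φ_{22} = -0.3069 / 0.6751 = -0.455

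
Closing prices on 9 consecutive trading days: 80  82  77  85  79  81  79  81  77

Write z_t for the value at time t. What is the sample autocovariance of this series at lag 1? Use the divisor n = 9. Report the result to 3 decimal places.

-3.606

Mean z̄ = (80 + 82 + 77 + 85 + 79 + 81 + 79 + 81 + 77)/9 = 80.1111
Σ_{t=1}^{8}(z_t−z̄)(z_{t+1}−z̄) = -32.4568
γ_1 = -32.4568 / 9 = -3.606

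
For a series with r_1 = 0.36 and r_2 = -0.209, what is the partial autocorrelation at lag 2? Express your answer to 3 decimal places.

-0.389

φ_{22} = (r_2 − r_1²) / (1 − r_1²)
r_1² = (0.36)² = 0.1296
Numerator = -0.209 − 0.1296 = -0.3386; denominator = 1 − 0.1296 = 0.8704
φ_{22} = -0.3386 / 0.8704 = -0.389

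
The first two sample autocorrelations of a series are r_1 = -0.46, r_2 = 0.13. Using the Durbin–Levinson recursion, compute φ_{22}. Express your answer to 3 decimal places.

-0.104

φ_{22} = (r_2 − r_1²) / (1 − r_1²)
r_1² = (-0.46)² = 0.2116
Numerator = 0.13 − 0.2116 = -0.0816; denominator = 1 − 0.2116 = 0.7884
φ_{22} = -0.0816 / 0.7884 = -0.104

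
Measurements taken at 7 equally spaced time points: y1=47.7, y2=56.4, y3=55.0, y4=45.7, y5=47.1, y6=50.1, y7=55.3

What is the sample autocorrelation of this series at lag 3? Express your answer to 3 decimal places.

Mean ȳ = (47.7 + 56.4 + 55.0 + 45.7 + 47.1 + 50.1 + 55.3)/7 = 51.0429
Numerator Σ_{t=1}^{4}(y_t−ȳ)(y_{t+3}−ȳ) = -29.7384
Denominator Σ(y_t−ȳ)² = 118.6371
r_3 = -29.7384 / 118.6371 = -0.251

-0.251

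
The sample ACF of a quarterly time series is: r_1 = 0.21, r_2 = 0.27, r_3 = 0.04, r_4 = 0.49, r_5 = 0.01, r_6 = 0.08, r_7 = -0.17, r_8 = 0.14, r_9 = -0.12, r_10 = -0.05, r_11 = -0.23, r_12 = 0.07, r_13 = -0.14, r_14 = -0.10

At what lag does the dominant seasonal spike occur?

4

The largest autocorrelation is r_4 = 0.49; the remaining lags stay at or below 0.27.
The dominant spike at lag 4 indicates a seasonal period of 4.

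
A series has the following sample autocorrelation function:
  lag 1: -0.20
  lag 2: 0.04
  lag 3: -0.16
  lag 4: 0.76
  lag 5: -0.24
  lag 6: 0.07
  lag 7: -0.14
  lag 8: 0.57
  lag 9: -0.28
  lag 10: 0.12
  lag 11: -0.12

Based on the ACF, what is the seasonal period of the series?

The largest autocorrelation is r_4 = 0.76, with a weaker echo at lag 8 (0.57); the remaining lags stay at or below 0.12.
The dominant spike at lag 4 indicates a seasonal period of 4.

4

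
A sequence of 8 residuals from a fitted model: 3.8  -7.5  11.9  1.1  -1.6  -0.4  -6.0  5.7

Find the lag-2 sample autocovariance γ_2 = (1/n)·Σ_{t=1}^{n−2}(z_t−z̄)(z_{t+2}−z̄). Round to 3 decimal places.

Mean z̄ = (3.8 − 7.5 + 11.9 + 1.1 − 1.6 − 0.4 − 6.0 + 5.7)/8 = 0.8750
Deviations: 2.9250, -8.3750, 11.0250, 0.2250, -2.4750, -1.2750, -6.8750, 4.8250
Σ_{t=1}^{6}(z_t−z̄)(z_{t+2}−z̄) = 13.6538
γ_2 = 13.6538 / 8 = 1.707

1.707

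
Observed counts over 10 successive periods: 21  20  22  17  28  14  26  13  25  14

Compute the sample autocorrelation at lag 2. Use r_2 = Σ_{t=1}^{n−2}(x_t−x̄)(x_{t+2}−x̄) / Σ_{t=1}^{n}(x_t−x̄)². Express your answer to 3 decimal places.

Mean x̄ = (21 + 20 + 22 + 17 + 28 + 14 + 26 + 13 + 25 + 14)/10 = 20.0000
Numerator Σ_{t=1}^{8}(x_t−x̄)(x_{t+2}−x̄) = 198.0000
Denominator Σ(x_t−x̄)² = 260.0000
r_2 = 198.0000 / 260.0000 = 0.762

0.762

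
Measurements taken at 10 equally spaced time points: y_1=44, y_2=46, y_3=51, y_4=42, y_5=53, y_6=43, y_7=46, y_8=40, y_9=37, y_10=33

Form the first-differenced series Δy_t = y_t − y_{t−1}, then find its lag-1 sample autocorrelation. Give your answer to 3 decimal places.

-0.708

First differences Δy: 2, 5, -9, 11, -10, 3, -6, -3, -4
Mean of differences = -1.2222
Numerator Σ(Δy_t−Δȳ)(Δy_{t+1}−Δȳ) = -274.4938
Denominator Σ(Δy_t−Δȳ)² = 387.5556
r_1(Δy) = -274.4938 / 387.5556 = -0.708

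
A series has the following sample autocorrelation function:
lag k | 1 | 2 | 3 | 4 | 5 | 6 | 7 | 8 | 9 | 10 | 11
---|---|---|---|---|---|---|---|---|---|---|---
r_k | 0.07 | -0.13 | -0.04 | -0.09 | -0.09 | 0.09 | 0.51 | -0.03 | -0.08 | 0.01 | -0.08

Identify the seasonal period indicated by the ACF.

The largest autocorrelation is r_7 = 0.51; the remaining lags stay at or below 0.09.
The dominant spike at lag 7 indicates a seasonal period of 7.

7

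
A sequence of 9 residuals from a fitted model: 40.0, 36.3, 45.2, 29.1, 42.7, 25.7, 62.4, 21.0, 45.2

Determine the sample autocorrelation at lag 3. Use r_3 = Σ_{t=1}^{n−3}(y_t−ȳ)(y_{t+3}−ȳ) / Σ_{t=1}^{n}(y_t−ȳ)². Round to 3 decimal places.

-0.395

Mean ȳ = (40.0 + 36.3 + 45.2 + 29.1 + 42.7 + 25.7 + 62.4 + 21.0 + 45.2)/9 = 38.6222
Σ(y_t−ȳ)(y_{t+3}−ȳ) = (-13.1195) + (-9.4695) + (-84.9995) + (-226.4173) + (-71.8595) + (-84.9995) = -490.8648
Denominator Σ(y_t−ȳ)² = 1244.0356
r_3 = -490.8648 / 1244.0356 = -0.395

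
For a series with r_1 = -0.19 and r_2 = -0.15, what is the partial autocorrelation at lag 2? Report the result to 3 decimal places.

φ_{22} = (r_2 − r_1²) / (1 − r_1²)
r_1² = (-0.19)² = 0.0361
Numerator = -0.15 − 0.0361 = -0.1861; denominator = 1 − 0.0361 = 0.9639
φ_{22} = -0.1861 / 0.9639 = -0.193

-0.193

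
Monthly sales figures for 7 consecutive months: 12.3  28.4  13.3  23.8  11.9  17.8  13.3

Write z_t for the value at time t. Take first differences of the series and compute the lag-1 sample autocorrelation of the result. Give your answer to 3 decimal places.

-0.783

First differences Δz: 16.1, -15.1, 10.5, -11.9, 5.9, -4.5
Mean of differences = 0.1667
Numerator Σ(Δz_t−Δz̄)(Δz_{t+1}−Δz̄) = -621.6311
Denominator Σ(Δz_t−Δz̄)² = 793.9733
r_1(Δz) = -621.6311 / 793.9733 = -0.783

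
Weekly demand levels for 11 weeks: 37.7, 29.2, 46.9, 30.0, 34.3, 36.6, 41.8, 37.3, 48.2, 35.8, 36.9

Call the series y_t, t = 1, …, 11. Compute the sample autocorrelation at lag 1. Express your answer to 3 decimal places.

-0.410

Mean ȳ = (37.7 + 29.2 + 46.9 + 30.0 + 34.3 + 36.6 + 41.8 + 37.3 + 48.2 + 35.8 + 36.9)/11 = 37.7000
Numerator Σ_{t=1}^{10}(y_t−ȳ)(y_{t+1}−ȳ) = -147.9000
Denominator Σ(y_t−ȳ)² = 360.4200
r_1 = -147.9000 / 360.4200 = -0.410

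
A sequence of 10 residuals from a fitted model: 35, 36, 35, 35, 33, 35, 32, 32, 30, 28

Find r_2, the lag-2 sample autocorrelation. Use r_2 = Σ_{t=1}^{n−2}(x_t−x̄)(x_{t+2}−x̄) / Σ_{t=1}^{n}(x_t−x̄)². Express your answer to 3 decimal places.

Mean x̄ = (35 + 36 + 35 + 35 + 33 + 35 + 32 + 32 + 30 + 28)/10 = 33.1000
Numerator Σ_{t=1}^{8}(x_t−x̄)(x_{t+2}−x̄) = 19.5800
Denominator Σ(x_t−x̄)² = 60.9000
r_2 = 19.5800 / 60.9000 = 0.322

0.322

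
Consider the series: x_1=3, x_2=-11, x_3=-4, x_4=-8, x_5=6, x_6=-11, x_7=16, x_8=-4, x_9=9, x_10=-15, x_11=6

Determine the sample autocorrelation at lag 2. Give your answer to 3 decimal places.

0.559

Mean x̄ = (3 − 11 − 4 − 8 + 6 − 11 + 16 − 4 + 9 − 15 + 6)/11 = -1.1818
Numerator Σ_{t=1}^{9}(x_t−x̄)(x_{t+2}−x̄) = 539.9339
Denominator Σ(x_t−x̄)² = 965.6364
r_2 = 539.9339 / 965.6364 = 0.559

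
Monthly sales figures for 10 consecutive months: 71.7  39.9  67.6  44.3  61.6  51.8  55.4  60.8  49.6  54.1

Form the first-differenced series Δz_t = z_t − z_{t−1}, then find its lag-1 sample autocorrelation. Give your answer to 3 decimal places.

First differences Δz: -31.8, 27.7, -23.3, 17.3, -9.8, 3.6, 5.4, -11.2, 4.5
Mean of differences = -1.9556
Numerator Σ(Δz_t−Δz̄)(Δz_{t+1}−Δz̄) = -2210.4753
Denominator Σ(Δz_t−Δz̄)² = 2870.1422
r_1(Δz) = -2210.4753 / 2870.1422 = -0.770

-0.770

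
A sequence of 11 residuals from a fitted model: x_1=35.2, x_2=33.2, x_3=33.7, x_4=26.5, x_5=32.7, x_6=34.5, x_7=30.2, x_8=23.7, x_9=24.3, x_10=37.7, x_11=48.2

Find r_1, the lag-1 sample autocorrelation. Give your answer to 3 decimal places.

Mean x̄ = (35.2 + 33.2 + 33.7 + 26.5 + 32.7 + 34.5 + 30.2 + 23.7 + 24.3 + 37.7 + 48.2)/11 = 32.7182
Numerator Σ_{t=1}^{10}(x_t−x̄)(x_{t+1}−x̄) = 124.9733
Denominator Σ(x_t−x̄)² = 472.2364
r_1 = 124.9733 / 472.2364 = 0.265

0.265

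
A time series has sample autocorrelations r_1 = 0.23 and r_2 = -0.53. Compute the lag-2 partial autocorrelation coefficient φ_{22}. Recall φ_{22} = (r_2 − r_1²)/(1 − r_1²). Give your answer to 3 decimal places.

φ_{22} = (r_2 − r_1²) / (1 − r_1²)
r_1² = (0.23)² = 0.0529
Numerator = -0.53 − 0.0529 = -0.5829; denominator = 1 − 0.0529 = 0.9471
φ_{22} = -0.5829 / 0.9471 = -0.615

-0.615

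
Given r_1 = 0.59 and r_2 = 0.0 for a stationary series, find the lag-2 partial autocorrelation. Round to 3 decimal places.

φ_{22} = (r_2 − r_1²) / (1 − r_1²)
r_1² = (0.59)² = 0.3481
Numerator = 0.0 − 0.3481 = -0.3481; denominator = 1 − 0.3481 = 0.6519
φ_{22} = -0.3481 / 0.6519 = -0.534

-0.534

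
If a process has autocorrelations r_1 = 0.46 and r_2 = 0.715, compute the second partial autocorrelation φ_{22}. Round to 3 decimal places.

φ_{22} = (r_2 − r_1²) / (1 − r_1²)
r_1² = (0.46)² = 0.2116
Numerator = 0.715 − 0.2116 = 0.5034; denominator = 1 − 0.2116 = 0.7884
φ_{22} = 0.5034 / 0.7884 = 0.639

0.639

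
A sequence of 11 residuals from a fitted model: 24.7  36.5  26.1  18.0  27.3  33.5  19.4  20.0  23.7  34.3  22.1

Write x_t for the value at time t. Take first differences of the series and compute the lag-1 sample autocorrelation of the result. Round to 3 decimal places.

First differences Δx: 11.8, -10.4, -8.1, 9.3, 6.2, -14.1, 0.6, 3.7, 10.6, -12.2
Mean of differences = -0.2600
Numerator Σ(Δx_t−Δx̄)(Δx_{t+1}−Δx̄) = -240.5496
Denominator Σ(Δx_t−Δx̄)² = 911.3240
r_1(Δx) = -240.5496 / 911.3240 = -0.264

-0.264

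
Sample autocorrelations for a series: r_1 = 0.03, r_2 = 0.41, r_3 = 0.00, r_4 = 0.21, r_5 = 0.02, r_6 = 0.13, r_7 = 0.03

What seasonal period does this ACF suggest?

The largest autocorrelation is r_2 = 0.41, with a weaker echo at lag 4 (0.21); the remaining lags stay at or below 0.13.
The dominant spike at lag 2 indicates a seasonal period of 2.

2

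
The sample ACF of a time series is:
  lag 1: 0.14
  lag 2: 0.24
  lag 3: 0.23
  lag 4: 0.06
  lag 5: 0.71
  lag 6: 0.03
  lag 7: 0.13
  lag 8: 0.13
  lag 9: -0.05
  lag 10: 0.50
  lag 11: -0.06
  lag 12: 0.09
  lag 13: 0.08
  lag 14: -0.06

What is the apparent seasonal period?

5

The largest autocorrelation is r_5 = 0.71, with a weaker echo at lag 10 (0.50); the remaining lags stay at or below 0.24.
The dominant spike at lag 5 indicates a seasonal period of 5.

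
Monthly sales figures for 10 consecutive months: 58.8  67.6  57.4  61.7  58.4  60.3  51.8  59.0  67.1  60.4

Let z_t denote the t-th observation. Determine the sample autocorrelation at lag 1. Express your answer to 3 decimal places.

Mean z̄ = (58.8 + 67.6 + 57.4 + 61.7 + 58.4 + 60.3 + 51.8 + 59.0 + 67.1 + 60.4)/10 = 60.2500
Numerator Σ_{t=1}^{9}(z_t−z̄)(z_{t+1}−z̄) = -35.9075
Denominator Σ(z_t−z̄)² = 189.6850
r_1 = -35.9075 / 189.6850 = -0.189

-0.189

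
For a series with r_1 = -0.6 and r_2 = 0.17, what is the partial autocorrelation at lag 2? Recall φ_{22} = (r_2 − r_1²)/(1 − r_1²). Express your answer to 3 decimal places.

φ_{22} = (r_2 − r_1²) / (1 − r_1²)
r_1² = (-0.6)² = 0.36
Numerator = 0.17 − 0.3600 = -0.1900; denominator = 1 − 0.3600 = 0.6400
φ_{22} = -0.1900 / 0.6400 = -0.297

-0.297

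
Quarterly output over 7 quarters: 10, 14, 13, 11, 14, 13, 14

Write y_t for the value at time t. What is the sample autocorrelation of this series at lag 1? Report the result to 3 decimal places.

Mean ȳ = (10 + 14 + 13 + 11 + 14 + 13 + 14)/7 = 12.7143
Deviations from mean: -2.7143, 1.2857, 0.2857, -1.7143, 1.2857, 0.2857, 1.2857
Σ(y_t−ȳ)(y_{t+1}−ȳ) = (-3.4898) + (0.3673) + (-0.4898) + (-2.2041) + (0.3673) + (0.3673) = -5.0816
Denominator Σ(y_t−ȳ)² = 15.4286
r_1 = -5.0816 / 15.4286 = -0.329

-0.329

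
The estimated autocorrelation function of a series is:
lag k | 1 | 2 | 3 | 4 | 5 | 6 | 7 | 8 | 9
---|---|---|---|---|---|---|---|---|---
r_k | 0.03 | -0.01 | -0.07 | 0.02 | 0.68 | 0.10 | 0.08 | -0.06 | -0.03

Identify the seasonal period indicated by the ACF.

The largest autocorrelation is r_5 = 0.68; the remaining lags stay at or below 0.10.
The dominant spike at lag 5 indicates a seasonal period of 5.

5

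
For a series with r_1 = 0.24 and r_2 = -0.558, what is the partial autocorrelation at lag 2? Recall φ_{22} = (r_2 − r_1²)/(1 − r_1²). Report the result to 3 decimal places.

-0.653

φ_{22} = (r_2 − r_1²) / (1 − r_1²)
r_1² = (0.24)² = 0.0576
Numerator = -0.558 − 0.0576 = -0.6156; denominator = 1 − 0.0576 = 0.9424
φ_{22} = -0.6156 / 0.9424 = -0.653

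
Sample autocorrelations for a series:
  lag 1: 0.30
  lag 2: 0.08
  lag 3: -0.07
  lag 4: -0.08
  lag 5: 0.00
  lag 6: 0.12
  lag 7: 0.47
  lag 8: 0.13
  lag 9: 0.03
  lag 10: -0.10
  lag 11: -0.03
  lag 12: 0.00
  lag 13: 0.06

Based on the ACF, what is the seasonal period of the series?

The largest autocorrelation is r_7 = 0.47; the remaining lags stay at or below 0.30. The elevated value at lag 1 (0.30), dropping to 0.08 at lag 2, reflects decaying short-term dependence rather than seasonality.
The dominant spike at lag 7 indicates a seasonal period of 7.

7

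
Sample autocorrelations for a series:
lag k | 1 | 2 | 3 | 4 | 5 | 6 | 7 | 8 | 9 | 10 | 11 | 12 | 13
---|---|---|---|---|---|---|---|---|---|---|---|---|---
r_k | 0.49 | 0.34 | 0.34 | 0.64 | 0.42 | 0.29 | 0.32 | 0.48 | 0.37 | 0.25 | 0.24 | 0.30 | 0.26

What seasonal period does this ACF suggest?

The largest autocorrelation is r_4 = 0.64; the remaining lags stay at or below 0.49. The elevated value at lag 1 (0.49), dropping to 0.34 at lag 2, reflects decaying short-term dependence rather than seasonality.
The dominant spike at lag 4 indicates a seasonal period of 4.

4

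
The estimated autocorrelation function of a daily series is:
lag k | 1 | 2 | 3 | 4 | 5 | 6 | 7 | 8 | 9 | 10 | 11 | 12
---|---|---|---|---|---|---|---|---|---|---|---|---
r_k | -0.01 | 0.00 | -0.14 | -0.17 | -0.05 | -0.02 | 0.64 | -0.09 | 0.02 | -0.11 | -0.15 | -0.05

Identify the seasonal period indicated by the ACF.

7

The largest autocorrelation is r_7 = 0.64; the remaining lags stay at or below 0.02.
The dominant spike at lag 7 indicates a seasonal period of 7.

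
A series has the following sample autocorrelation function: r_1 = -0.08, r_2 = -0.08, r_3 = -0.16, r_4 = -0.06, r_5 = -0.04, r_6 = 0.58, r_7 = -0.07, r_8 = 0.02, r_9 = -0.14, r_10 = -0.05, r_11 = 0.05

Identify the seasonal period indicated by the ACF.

6

The largest autocorrelation is r_6 = 0.58; the remaining lags stay at or below 0.05.
The dominant spike at lag 6 indicates a seasonal period of 6.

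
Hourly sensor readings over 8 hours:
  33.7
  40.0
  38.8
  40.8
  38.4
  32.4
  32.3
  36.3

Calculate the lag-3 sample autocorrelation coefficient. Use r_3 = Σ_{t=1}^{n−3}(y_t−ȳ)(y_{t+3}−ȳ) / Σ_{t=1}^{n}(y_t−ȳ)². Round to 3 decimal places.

-0.413

Mean ȳ = (33.7 + 40.0 + 38.8 + 40.8 + 38.4 + 32.4 + 32.3 + 36.3)/8 = 36.5875
Deviations from mean: -2.8875, 3.4125, 2.2125, 4.2125, 1.8125, -4.1875, -4.2875, -0.2875
Σ(y_t−ȳ)(y_{t+3}−ȳ) = (-12.1636) + (6.1852) + (-9.2648) + (-18.0611) + (-0.5211) = -33.8255
Denominator Σ(y_t−ȳ)² = 81.9088
r_3 = -33.8255 / 81.9088 = -0.413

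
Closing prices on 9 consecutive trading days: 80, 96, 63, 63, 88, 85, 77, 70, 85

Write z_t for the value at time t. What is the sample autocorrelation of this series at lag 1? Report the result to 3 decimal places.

Mean z̄ = (80 + 96 + 63 + 63 + 88 + 85 + 77 + 70 + 85)/9 = 78.5556
Numerator Σ_{t=1}^{8}(z_t−z̄)(z_{t+1}−z̄) = -142.0864
Denominator Σ(z_t−z̄)² = 1038.2222
r_1 = -142.0864 / 1038.2222 = -0.137

-0.137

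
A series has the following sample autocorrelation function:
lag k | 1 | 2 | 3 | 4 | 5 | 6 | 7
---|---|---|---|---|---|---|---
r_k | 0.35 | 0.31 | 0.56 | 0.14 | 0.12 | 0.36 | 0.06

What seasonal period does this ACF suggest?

The largest autocorrelation is r_3 = 0.56, with a weaker echo at lag 6 (0.36); the remaining lags stay at or below 0.35. The elevated value at lag 1 (0.35), dropping to 0.31 at lag 2, reflects decaying short-term dependence rather than seasonality.
The dominant spike at lag 3 indicates a seasonal period of 3.

3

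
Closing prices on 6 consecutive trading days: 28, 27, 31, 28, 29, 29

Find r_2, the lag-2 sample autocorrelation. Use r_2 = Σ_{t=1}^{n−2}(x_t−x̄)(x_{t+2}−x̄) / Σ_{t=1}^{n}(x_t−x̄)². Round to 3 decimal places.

0.012

Mean x̄ = (28 + 27 + 31 + 28 + 29 + 29)/6 = 28.6667
Deviations from mean: -0.6667, -1.6667, 2.3333, -0.6667, 0.3333, 0.3333
Numerator Σ_{t=1}^{4}(x_t−x̄)(x_{t+2}−x̄) = 0.1111
Denominator Σ(x_t−x̄)² = 9.3333
r_2 = 0.1111 / 9.3333 = 0.012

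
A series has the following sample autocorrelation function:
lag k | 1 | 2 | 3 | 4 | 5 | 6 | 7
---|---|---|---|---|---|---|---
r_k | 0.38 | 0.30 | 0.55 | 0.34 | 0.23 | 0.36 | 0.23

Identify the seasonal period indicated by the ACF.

The largest autocorrelation is r_3 = 0.55; the remaining lags stay at or below 0.38. The elevated value at lag 1 (0.38), dropping to 0.30 at lag 2, reflects decaying short-term dependence rather than seasonality.
The dominant spike at lag 3 indicates a seasonal period of 3.

3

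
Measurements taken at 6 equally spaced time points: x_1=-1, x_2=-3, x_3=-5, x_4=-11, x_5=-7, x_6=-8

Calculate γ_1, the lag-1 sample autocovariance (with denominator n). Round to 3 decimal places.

3.384

Mean x̄ = (-1 − 3 − 5 − 11 − 7 − 8)/6 = -5.8333
Deviations: 4.8333, 2.8333, 0.8333, -5.1667, -1.1667, -2.1667
Σ_{t=1}^{5}(x_t−x̄)(x_{t+1}−x̄) = 20.3056
γ_1 = 20.3056 / 6 = 3.384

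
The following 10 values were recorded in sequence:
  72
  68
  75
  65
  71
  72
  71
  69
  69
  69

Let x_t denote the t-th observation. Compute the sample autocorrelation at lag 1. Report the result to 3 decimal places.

-0.583

Mean x̄ = (72 + 68 + 75 + 65 + 71 + 72 + 71 + 69 + 69 + 69)/10 = 70.1000
Numerator Σ_{t=1}^{9}(x_t−x̄)(x_{t+1}−x̄) = -39.0100
Denominator Σ(x_t−x̄)² = 66.9000
r_1 = -39.0100 / 66.9000 = -0.583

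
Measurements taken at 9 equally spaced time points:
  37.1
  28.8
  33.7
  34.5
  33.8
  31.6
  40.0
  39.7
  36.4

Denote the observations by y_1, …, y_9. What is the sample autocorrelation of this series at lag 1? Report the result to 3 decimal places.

0.128

Mean ȳ = (37.1 + 28.8 + 33.7 + 34.5 + 33.8 + 31.6 + 40.0 + 39.7 + 36.4)/9 = 35.0667
Numerator Σ_{t=1}^{8}(y_t−ȳ)(y_{t+1}−ȳ) = 13.6389
Denominator Σ(y_t−ȳ)² = 106.8000
r_1 = 13.6389 / 106.8000 = 0.128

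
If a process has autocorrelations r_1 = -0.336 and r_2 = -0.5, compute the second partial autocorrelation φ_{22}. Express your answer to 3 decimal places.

-0.691

φ_{22} = (r_2 − r_1²) / (1 − r_1²)
r_1² = (-0.336)² = 0.112896
Numerator = -0.5 − 0.1129 = -0.6129; denominator = 1 − 0.1129 = 0.8871
φ_{22} = -0.6129 / 0.8871 = -0.691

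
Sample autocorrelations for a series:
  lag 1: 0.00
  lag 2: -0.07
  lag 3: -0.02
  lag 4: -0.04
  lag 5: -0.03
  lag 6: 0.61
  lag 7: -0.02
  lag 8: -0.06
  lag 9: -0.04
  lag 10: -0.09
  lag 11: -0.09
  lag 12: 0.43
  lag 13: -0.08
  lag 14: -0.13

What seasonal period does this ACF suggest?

The largest autocorrelation is r_6 = 0.61, with a weaker echo at lag 12 (0.43); the remaining lags stay at or below 0.00.
The dominant spike at lag 6 indicates a seasonal period of 6.

6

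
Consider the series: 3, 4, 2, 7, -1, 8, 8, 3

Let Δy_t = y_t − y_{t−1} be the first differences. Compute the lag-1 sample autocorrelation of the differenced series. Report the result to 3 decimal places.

First differences Δy: 1, -2, 5, -8, 9, 0, -5
Mean of differences = 0.0000
Numerator Σ(Δy_t−Δȳ)(Δy_{t+1}−Δȳ) = -124.0000
Denominator Σ(Δy_t−Δȳ)² = 200.0000
r_1(Δy) = -124.0000 / 200.0000 = -0.620

-0.620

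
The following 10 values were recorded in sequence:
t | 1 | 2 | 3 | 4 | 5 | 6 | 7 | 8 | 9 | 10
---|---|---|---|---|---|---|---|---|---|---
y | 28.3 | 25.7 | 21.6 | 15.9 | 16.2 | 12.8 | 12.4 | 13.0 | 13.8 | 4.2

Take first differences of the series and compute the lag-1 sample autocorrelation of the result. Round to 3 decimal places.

First differences Δy: -2.6, -4.1, -5.7, 0.3, -3.4, -0.4, 0.6, 0.8, -9.6
Mean of differences = -2.6778
Numerator Σ(Δy_t−Δȳ)(Δy_{t+1}−Δȳ) = -13.8160
Denominator Σ(Δy_t−Δȳ)² = 96.4956
r_1(Δy) = -13.8160 / 96.4956 = -0.143

-0.143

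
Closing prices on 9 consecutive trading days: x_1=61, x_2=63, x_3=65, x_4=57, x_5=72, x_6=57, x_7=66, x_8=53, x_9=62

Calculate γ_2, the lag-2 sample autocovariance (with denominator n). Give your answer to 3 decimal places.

Mean x̄ = (61 + 63 + 65 + 57 + 72 + 57 + 66 + 53 + 62)/9 = 61.7778
Σ_{t=1}^{7}(x_t−x̄)(x_{t+2}−x̄) = 133.4568
γ_2 = 133.4568 / 9 = 14.829

14.829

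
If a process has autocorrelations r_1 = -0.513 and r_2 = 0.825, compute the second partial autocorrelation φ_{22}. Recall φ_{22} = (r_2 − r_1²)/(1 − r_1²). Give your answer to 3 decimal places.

φ_{22} = (r_2 − r_1²) / (1 − r_1²)
r_1² = (-0.513)² = 0.263169
Numerator = 0.825 − 0.2632 = 0.5618; denominator = 1 − 0.2632 = 0.7368
φ_{22} = 0.5618 / 0.7368 = 0.762

0.762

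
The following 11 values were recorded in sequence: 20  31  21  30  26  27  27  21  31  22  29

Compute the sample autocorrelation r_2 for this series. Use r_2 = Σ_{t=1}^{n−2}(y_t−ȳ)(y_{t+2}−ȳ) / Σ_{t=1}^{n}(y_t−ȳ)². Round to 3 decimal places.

Mean ȳ = (20 + 31 + 21 + 30 + 26 + 27 + 27 + 21 + 31 + 22 + 29)/11 = 25.9091
Numerator Σ_{t=1}^{9}(y_t−ȳ)(y_{t+2}−ȳ) = 89.0744
Denominator Σ(y_t−ȳ)² = 178.9091
r_2 = 89.0744 / 178.9091 = 0.498

0.498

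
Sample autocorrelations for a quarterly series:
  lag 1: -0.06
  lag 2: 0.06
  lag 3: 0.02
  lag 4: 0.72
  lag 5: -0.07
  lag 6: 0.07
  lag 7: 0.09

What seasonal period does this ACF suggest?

The largest autocorrelation is r_4 = 0.72; the remaining lags stay at or below 0.09.
The dominant spike at lag 4 indicates a seasonal period of 4.

4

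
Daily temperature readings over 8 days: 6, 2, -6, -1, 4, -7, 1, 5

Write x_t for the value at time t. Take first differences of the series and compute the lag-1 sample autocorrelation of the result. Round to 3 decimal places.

-0.285

First differences Δx: -4, -8, 5, 5, -11, 8, 4
Mean of differences = -0.1429
Numerator Σ(Δx_t−Δx̄)(Δx_{t+1}−Δx̄) = -94.1633
Denominator Σ(Δx_t−Δx̄)² = 330.8571
r_1(Δx) = -94.1633 / 330.8571 = -0.285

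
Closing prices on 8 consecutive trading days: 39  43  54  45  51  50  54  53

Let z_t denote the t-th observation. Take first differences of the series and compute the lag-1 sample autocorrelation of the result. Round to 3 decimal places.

First differences Δz: 4, 11, -9, 6, -1, 4, -1
Mean of differences = 2.0000
Numerator Σ(Δz_t−Δz̄)(Δz_{t+1}−Δz̄) = -149.0000
Denominator Σ(Δz_t−Δz̄)² = 244.0000
r_1(Δz) = -149.0000 / 244.0000 = -0.611

-0.611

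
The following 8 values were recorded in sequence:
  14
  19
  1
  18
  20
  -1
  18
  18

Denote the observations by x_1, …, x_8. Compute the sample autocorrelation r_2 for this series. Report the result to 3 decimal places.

Mean x̄ = (14 + 19 + 1 + 18 + 20 − 1 + 18 + 18)/8 = 13.3750
Numerator Σ_{t=1}^{6}(x_t−x̄)(x_{t+2}−x̄) = -166.0313
Denominator Σ(x_t−x̄)² = 499.8750
r_2 = -166.0313 / 499.8750 = -0.332

-0.332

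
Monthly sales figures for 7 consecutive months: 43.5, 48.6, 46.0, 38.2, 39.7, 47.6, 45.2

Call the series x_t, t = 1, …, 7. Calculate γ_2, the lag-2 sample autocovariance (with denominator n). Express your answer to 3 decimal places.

Mean x̄ = (43.5 + 48.6 + 46.0 + 38.2 + 39.7 + 47.6 + 45.2)/7 = 44.1143
Σ_{t=1}^{5}(x_t−x̄)(x_{t+2}−x̄) = -61.4204
γ_2 = -61.4204 / 7 = -8.774

-8.774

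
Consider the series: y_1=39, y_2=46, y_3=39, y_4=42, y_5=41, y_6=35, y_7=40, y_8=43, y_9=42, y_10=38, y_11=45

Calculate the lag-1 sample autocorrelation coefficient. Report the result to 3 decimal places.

-0.310

Mean ȳ = (39 + 46 + 39 + 42 + 41 + 35 + 40 + 43 + 42 + 38 + 45)/11 = 40.9091
Numerator Σ_{t=1}^{10}(y_t−ȳ)(y_{t+1}−ȳ) = -31.2810
Denominator Σ(y_t−ȳ)² = 100.9091
r_1 = -31.2810 / 100.9091 = -0.310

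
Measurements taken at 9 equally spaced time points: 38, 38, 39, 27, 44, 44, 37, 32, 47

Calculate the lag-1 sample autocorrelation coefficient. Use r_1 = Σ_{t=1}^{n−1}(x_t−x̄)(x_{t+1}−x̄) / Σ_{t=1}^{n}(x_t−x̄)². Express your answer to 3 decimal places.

Mean x̄ = (38 + 38 + 39 + 27 + 44 + 44 + 37 + 32 + 47)/9 = 38.4444
Numerator Σ_{t=1}^{8}(x_t−x̄)(x_{t+1}−x̄) = -92.9753
Denominator Σ(x_t−x̄)² = 310.2222
r_1 = -92.9753 / 310.2222 = -0.300

-0.300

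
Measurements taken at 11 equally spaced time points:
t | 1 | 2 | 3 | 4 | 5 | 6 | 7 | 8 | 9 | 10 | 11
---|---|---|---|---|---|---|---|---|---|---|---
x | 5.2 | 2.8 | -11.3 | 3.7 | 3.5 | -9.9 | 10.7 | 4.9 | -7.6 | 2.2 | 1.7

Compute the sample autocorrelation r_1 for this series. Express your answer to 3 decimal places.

Mean x̄ = (5.2 + 2.8 − 11.3 + 3.7 + 3.5 − 9.9 + 10.7 + 4.9 − 7.6 + 2.2 + 1.7)/11 = 0.5364
Numerator Σ_{t=1}^{10}(x_t−x̄)(x_{t+1}−x̄) = -184.0613
Denominator Σ(x_t−x̄)² = 487.3455
r_1 = -184.0613 / 487.3455 = -0.378

-0.378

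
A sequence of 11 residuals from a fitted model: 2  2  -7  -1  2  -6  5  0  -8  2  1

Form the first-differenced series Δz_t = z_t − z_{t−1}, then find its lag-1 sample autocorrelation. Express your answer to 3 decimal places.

First differences Δz: 0, -9, 6, 3, -8, 11, -5, -8, 10, -1
Mean of differences = -0.1000
Numerator Σ(Δz_t−Δz̄)(Δz_{t+1}−Δz̄) = -253.0100
Denominator Σ(Δz_t−Δz̄)² = 500.9000
r_1(Δz) = -253.0100 / 500.9000 = -0.505

-0.505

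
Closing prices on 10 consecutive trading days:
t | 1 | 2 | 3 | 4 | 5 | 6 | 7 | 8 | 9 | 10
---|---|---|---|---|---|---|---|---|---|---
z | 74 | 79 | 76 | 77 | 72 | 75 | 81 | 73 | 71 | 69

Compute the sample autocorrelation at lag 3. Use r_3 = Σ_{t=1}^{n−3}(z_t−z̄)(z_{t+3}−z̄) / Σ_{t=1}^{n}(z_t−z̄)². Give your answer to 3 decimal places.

-0.252

Mean z̄ = (74 + 79 + 76 + 77 + 72 + 75 + 81 + 73 + 71 + 69)/10 = 74.7000
Numerator Σ_{t=1}^{7}(z_t−z̄)(z_{t+3}−z̄) = -30.7700
Denominator Σ(z_t−z̄)² = 122.1000
r_3 = -30.7700 / 122.1000 = -0.252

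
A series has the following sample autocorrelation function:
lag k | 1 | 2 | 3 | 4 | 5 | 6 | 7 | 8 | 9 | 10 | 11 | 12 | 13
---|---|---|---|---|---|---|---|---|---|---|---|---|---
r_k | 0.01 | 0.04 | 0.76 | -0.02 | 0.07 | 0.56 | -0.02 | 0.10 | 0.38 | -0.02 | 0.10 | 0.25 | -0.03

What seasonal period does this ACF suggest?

3

The largest autocorrelation is r_3 = 0.76, with weaker echoes at lags 6 (0.56), 9 (0.38) and 12 (0.25); the remaining lags stay at or below 0.10.
The dominant spike at lag 3 indicates a seasonal period of 3.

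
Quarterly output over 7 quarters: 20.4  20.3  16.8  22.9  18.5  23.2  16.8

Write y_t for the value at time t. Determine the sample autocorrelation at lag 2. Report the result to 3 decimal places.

Mean ȳ = (20.4 + 20.3 + 16.8 + 22.9 + 18.5 + 23.2 + 16.8)/7 = 19.8429
Σ(y_t−ȳ)(y_{t+2}−ȳ) = (-1.6953) + (1.3976) + (4.0861) + (10.2633) + (4.0861) = 18.1378
Denominator Σ(y_t−ȳ)² = 41.4571
r_2 = 18.1378 / 41.4571 = 0.438

0.438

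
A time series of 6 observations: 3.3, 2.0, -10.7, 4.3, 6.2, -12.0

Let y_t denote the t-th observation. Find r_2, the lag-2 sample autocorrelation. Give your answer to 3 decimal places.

-0.480

Mean ȳ = (3.3 + 2.0 − 10.7 + 4.3 + 6.2 − 12.0)/6 = -1.1500
Deviations from mean: 4.4500, 3.1500, -9.5500, 5.4500, 7.3500, -10.8500
Σ(y_t−ȳ)(y_{t+2}−ȳ) = (-42.4975) + (17.1675) + (-70.1925) + (-59.1325) = -154.6550
Denominator Σ(y_t−ȳ)² = 322.3750
r_2 = -154.6550 / 322.3750 = -0.480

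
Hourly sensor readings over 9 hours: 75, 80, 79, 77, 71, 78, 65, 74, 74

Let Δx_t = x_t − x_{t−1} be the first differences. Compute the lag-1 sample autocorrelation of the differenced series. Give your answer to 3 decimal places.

-0.663

First differences Δx: 5, -1, -2, -6, 7, -13, 9, 0
Mean of differences = -0.1250
Numerator Σ(Δx_t−Δx̄)(Δx_{t+1}−Δx̄) = -241.7656
Denominator Σ(Δx_t−Δx̄)² = 364.8750
r_1(Δx) = -241.7656 / 364.8750 = -0.663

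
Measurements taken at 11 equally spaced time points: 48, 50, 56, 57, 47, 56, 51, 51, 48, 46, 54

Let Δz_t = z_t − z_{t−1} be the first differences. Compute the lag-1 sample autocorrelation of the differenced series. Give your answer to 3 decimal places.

-0.421

First differences Δz: 2, 6, 1, -10, 9, -5, 0, -3, -2, 8
Mean of differences = 0.6000
Numerator Σ(Δz_t−Δz̄)(Δz_{t+1}−Δz̄) = -134.9600
Denominator Σ(Δz_t−Δz̄)² = 320.4000
r_1(Δz) = -134.9600 / 320.4000 = -0.421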